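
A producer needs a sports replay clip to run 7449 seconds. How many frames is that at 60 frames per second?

446940 frames

Frames = 7449 × 60 = 446940.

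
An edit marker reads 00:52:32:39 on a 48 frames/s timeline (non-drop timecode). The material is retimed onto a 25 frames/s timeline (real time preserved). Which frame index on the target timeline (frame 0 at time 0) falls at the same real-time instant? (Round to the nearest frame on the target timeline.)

Source frame index: (0×3600 + 52×60 + 32) × 48 + 39 = 151335.
Real time: 151335 / (48) = 50445/16 s.
Target frame: (50445/16) × (25) = 1261125/16 ≈ 78820.312 → 78820.

frame 78820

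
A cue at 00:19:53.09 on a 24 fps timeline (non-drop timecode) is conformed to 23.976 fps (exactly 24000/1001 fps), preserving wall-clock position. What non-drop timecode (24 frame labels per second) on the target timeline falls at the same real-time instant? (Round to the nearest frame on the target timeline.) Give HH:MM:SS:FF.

00:19:52:04

Source frame index: (0×3600 + 19×60 + 53) × 24 + 9 = 28641.
Real time: 28641 / (24) = 9547/8 s.
Target frame: (9547/8) × (24000/1001) = 28641000/1001 ≈ 28612.388 → 28612.
At 24 labels/s: frame 28612 → 00:19:52:04.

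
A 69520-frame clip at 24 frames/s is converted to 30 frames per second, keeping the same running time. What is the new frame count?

Target frames = source frames × (target rate / source rate) = 69520 × (30)/(24) = 69520 × 5/4 = 86900.

86900 frames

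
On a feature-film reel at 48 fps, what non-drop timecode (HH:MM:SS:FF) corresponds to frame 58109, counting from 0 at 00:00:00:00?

00:20:10:29

58109 ÷ 48 = 1210 full seconds, remainder 29 frames.
1210 s = 0 h 20 min 10 s.
Timecode: 00:20:10:29.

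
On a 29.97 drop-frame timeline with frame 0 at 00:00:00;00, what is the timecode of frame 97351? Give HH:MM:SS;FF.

Ten DF minutes hold 17982 frames, so frame 97351 lies in block 5 (frames 89910–107891) with 7441 frames into that block.
The block's first minute is 1800 frames and the rest 1798 each; 7441 frames reaches minute 4, so 5 × 18 + 4 × 2 = 98 labels have been skipped so far.
Adding those back, label number 97351 + 98 = 97449 at 30 labels/s is 3248 s + 9 f = 0 h 54 min 8 s frame 9, i.e. 00:54:08;09.

00:54:08;09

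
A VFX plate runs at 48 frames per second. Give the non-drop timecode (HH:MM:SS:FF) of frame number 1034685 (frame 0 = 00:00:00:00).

05:59:15:45

1034685 ÷ 48 = 21555 full seconds, remainder 45 frames.
21555 s = 5 h 59 min 15 s.
Timecode: 05:59:15:45.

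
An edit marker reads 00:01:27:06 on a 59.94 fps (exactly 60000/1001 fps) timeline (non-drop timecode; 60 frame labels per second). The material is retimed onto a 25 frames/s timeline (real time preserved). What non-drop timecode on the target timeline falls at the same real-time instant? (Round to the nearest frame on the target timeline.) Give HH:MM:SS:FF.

00:01:27:05

Source frame index: (0×3600 + 1×60 + 27) × 60 + 6 = 5226.
Real time: 5226 / (60000/1001) = 871871/10000 s.
Target frame: (871871/10000) × (25) = 871871/400 ≈ 2179.677 → 2180.
At 25 labels/s: frame 2180 → 00:01:27:05.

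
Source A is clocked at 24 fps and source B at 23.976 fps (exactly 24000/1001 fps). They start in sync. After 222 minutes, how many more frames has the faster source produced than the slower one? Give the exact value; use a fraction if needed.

319680/1001 frames

222 min = 13320 s.
A emits 24 × 13320 = 319680 frames; B emits 24000/1001 × 13320 = 319680000/1001.
Difference = 319680/1001 frames (≈ 319.3606); B is behind A.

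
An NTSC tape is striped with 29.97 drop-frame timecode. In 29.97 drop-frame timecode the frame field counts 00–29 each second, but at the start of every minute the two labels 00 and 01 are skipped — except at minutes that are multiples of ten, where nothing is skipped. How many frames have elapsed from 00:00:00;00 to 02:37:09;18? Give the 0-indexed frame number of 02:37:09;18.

As if non-drop at 30 labels/s: (2 × 3600 + 37 × 60 + 9) × 30 + 18 = 282888.
Minute boundaries passed: 157; those not divisible by 10: 157 − 15 = 142; dropped labels = 2 × 142 = 284.
Actual frame index = 282888 − 284 = 282604.

282604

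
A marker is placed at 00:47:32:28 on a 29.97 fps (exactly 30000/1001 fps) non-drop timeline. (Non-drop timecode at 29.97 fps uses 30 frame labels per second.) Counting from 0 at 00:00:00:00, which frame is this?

frame 85588

Total seconds to the label: (0 × 3600 + 47 × 60 + 32) = 2852.
Frame index = 2852 × 30 + 28 = 85588.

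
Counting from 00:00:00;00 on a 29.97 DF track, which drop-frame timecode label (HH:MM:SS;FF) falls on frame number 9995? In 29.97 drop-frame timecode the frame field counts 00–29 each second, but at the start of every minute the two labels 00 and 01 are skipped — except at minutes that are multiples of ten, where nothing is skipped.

Each 10-minute DF block holds 10 × 60 × 30 − 9 × 2 = 17982 frames. 9995 ÷ 17982 → 0 full blocks, remainder 9995.
Within the partial block the first minute is 1800 frames and each further minute 1798, so 5 further minute boundaries passed. Total skipped labels = 18 × 0 + 2 × 5 = 10.
Non-drop label index = 9995 + 10 = 10005; at 30 labels/s that is 00:05:33:15, i.e. DF 00:05:33;15.

00:05:33;15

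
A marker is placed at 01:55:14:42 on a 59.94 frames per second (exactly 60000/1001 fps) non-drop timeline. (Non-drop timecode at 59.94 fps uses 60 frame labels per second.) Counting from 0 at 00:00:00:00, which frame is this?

Total seconds to the label: (1 × 3600 + 55 × 60 + 14) = 6914.
Frame index = 6914 × 60 + 42 = 414882.

frame 414882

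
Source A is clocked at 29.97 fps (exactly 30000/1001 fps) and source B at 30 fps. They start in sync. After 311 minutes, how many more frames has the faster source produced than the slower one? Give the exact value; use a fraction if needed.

559800/1001 frames

311 min = 18660 s.
A emits 30000/1001 × 18660 = 559800000/1001 frames; B emits 30 × 18660 = 559800.
Difference = 559800/1001 frames (≈ 559.2408); B is ahead of A.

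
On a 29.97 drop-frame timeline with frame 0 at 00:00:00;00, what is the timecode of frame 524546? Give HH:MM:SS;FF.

04:51:42;10

Ten DF minutes hold 17982 frames, so frame 524546 lies in block 29 (frames 521478–539459) with 3068 frames into that block.
The block's first minute is 1800 frames and the rest 1798 each; 3068 frames reaches minute 1, so 29 × 18 + 1 × 2 = 524 labels have been skipped so far.
Adding those back, label number 524546 + 524 = 525070 at 30 labels/s is 17502 s + 10 f = 4 h 51 min 42 s frame 10, i.e. 04:51:42;10.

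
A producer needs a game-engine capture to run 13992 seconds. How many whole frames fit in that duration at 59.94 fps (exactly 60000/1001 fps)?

Frames = 13992 × 60000/1001 = 76320000/91 ≈ 838681.3187.
Complete frames: 838681.

838681 frames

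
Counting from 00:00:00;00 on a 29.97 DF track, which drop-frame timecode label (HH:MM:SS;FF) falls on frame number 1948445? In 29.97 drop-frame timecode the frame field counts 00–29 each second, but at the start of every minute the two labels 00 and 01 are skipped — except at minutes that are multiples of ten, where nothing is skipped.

Each 10-minute DF block holds 10 × 60 × 30 − 9 × 2 = 17982 frames. 1948445 ÷ 17982 → 108 full blocks, remainder 6389.
Within the partial block the first minute is 1800 frames and each further minute 1798, so 3 further minute boundaries passed. Total skipped labels = 18 × 108 + 2 × 3 = 1950.
Non-drop label index = 1948445 + 1950 = 1950395; at 30 labels/s that is 18:03:33:05, i.e. DF 18:03:33;05.

18:03:33;05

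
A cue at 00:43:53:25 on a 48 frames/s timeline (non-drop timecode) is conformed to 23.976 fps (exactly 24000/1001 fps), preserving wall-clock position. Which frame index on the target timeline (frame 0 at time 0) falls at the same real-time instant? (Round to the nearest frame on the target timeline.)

Source frame index: (0×3600 + 43×60 + 53) × 48 + 25 = 126409.
Real time: 126409 / (48) = 126409/48 s.
Target frame: (126409/48) × (24000/1001) = 63204500/1001 ≈ 63141.359 → 63141.

frame 63141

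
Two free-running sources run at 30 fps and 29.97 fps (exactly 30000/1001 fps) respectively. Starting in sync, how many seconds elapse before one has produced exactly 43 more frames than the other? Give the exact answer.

The gap grows by |30000/1001 − 30| = 30/1001 frames per second.
Time for a 43-frame gap: 43 ÷ (30/1001) = 43043/30 s.

43043/30 seconds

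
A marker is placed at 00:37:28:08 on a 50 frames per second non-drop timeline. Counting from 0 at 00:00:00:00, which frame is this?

Total seconds to the label: (0 × 3600 + 37 × 60 + 28) = 2248.
Frame index = 2248 × 50 + 8 = 112408.

112408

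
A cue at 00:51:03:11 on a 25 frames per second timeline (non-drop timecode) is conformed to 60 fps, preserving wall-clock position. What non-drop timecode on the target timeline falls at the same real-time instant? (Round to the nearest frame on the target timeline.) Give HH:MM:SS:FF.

00:51:03:26

Source frame index: (0×3600 + 51×60 + 3) × 25 + 11 = 76586.
Real time: 76586 / (25) = 76586/25 s.
Target frame: (76586/25) × (60) = 919032/5 ≈ 183806.400 → 183806.
At 60 labels/s: frame 183806 → 00:51:03:26.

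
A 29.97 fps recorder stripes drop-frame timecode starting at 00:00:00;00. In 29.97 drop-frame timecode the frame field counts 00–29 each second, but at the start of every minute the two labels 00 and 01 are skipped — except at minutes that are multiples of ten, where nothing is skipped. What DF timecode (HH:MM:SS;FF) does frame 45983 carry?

Ten DF minutes hold 17982 frames, so frame 45983 lies in block 2 (frames 35964–53945) with 10019 frames into that block.
The block's first minute is 1800 frames and the rest 1798 each; 10019 frames reaches minute 5, so 2 × 18 + 5 × 2 = 46 labels have been skipped so far.
Adding those back, label number 45983 + 46 = 46029 at 30 labels/s is 1534 s + 9 f = 0 h 25 min 34 s frame 9, i.e. 00:25:34;09.

00:25:34;09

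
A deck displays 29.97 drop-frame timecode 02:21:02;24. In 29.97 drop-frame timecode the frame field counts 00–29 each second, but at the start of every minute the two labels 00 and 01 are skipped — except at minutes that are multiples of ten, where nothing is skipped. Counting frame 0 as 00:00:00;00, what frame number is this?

253630

Complete 10-minute blocks: 14, each 17982 frames → 251748.
Remaining 1 whole minute in the current block: 1800 + 0 × 1798 = 1800 frames.
Within the current minute: 2 × 30 + 24 − 2 = 82 (labels ;00/;01 skipped at this minute). Total = 251748 + 1800 + 82 = 253630.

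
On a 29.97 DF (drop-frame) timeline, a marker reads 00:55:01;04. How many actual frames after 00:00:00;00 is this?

98934

As if non-drop at 30 labels/s: (0 × 3600 + 55 × 60 + 1) × 30 + 4 = 99034.
Minute boundaries passed: 55; those not divisible by 10: 55 − 5 = 50; dropped labels = 2 × 50 = 100.
Actual frame index = 99034 − 100 = 98934.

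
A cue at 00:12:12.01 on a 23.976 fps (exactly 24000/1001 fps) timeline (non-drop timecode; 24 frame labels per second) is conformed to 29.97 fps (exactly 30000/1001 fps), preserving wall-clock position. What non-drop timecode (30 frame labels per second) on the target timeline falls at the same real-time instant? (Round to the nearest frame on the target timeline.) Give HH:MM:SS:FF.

00:12:12:01

Source frame index: (0×3600 + 12×60 + 12) × 24 + 1 = 17569.
Real time: 17569 / (24000/1001) = 17586569/24000 s.
Target frame: (17586569/24000) × (30000/1001) = 87845/4 ≈ 21961.250 → 21961.
At 30 labels/s: frame 21961 → 00:12:12:01.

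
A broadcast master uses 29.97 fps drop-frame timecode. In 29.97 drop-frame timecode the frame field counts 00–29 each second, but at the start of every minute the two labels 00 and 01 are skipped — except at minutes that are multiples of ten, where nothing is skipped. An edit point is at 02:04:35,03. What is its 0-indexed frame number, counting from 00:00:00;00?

As if non-drop at 30 labels/s: (2 × 3600 + 4 × 60 + 35) × 30 + 3 = 224253.
Minute boundaries passed: 124; those not divisible by 10: 124 − 12 = 112; dropped labels = 2 × 112 = 224.
Actual frame index = 224253 − 224 = 224029.

224029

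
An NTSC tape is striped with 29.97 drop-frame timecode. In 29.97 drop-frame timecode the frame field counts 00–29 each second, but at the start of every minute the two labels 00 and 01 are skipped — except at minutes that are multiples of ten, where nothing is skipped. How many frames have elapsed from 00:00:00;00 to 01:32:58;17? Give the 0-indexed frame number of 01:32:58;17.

As if non-drop at 30 labels/s: (1 × 3600 + 32 × 60 + 58) × 30 + 17 = 167357.
Minute boundaries passed: 92; those not divisible by 10: 92 − 9 = 83; dropped labels = 2 × 83 = 166.
Actual frame index = 167357 − 166 = 167191.

167191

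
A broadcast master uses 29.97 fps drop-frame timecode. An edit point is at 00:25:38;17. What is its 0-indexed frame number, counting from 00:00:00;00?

Complete 10-minute blocks: 2, each 17982 frames → 35964.
Remaining 5 whole minutes in the current block: 1800 + 4 × 1798 = 8992 frames.
Within the current minute: 38 × 30 + 17 − 2 = 1155 (labels ;00/;01 skipped at this minute). Total = 35964 + 8992 + 1155 = 46111.

46111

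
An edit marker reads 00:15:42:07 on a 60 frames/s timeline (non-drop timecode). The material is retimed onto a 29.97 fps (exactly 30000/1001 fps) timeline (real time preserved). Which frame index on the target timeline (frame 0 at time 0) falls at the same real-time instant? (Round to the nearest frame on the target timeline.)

frame 28235

Source frame index: (0×3600 + 15×60 + 42) × 60 + 7 = 56527.
Real time: 56527 / (60) = 56527/60 s.
Target frame: (56527/60) × (30000/1001) = 28263500/1001 ≈ 28235.265 → 28235.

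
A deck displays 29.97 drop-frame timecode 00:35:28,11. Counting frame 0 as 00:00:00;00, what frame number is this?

63787

Complete 10-minute blocks: 3, each 17982 frames → 53946.
Remaining 5 whole minutes in the current block: 1800 + 4 × 1798 = 8992 frames.
Within the current minute: 28 × 30 + 11 − 2 = 849 (labels ;00/;01 skipped at this minute). Total = 53946 + 8992 + 849 = 63787.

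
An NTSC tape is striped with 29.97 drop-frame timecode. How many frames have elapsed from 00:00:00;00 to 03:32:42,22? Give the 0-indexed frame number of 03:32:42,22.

Complete 10-minute blocks: 21, each 17982 frames → 377622.
Remaining 2 whole minutes in the current block: 1800 + 1 × 1798 = 3598 frames.
Within the current minute: 42 × 30 + 22 − 2 = 1280 (labels ;00/;01 skipped at this minute). Total = 377622 + 3598 + 1280 = 382500.

382500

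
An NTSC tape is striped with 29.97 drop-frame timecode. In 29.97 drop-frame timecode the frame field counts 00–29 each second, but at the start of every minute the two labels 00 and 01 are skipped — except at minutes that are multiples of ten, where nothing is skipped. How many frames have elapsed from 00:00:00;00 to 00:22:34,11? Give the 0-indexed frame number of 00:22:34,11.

As if non-drop at 30 labels/s: (0 × 3600 + 22 × 60 + 34) × 30 + 11 = 40631.
Minute boundaries passed: 22; those not divisible by 10: 22 − 2 = 20; dropped labels = 2 × 20 = 40.
Actual frame index = 40631 − 40 = 40591.

40591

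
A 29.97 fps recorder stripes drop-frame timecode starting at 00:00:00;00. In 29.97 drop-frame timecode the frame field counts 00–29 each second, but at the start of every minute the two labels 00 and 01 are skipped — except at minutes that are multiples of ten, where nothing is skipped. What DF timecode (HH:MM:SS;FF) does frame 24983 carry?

Each 10-minute DF block holds 10 × 60 × 30 − 9 × 2 = 17982 frames. 24983 ÷ 17982 → 1 full block, remainder 7001.
Within the partial block the first minute is 1800 frames and each further minute 1798, so 3 further minute boundaries passed. Total skipped labels = 18 × 1 + 2 × 3 = 24.
Non-drop label index = 24983 + 24 = 25007; at 30 labels/s that is 00:13:53:17, i.e. DF 00:13:53;17.

00:13:53;17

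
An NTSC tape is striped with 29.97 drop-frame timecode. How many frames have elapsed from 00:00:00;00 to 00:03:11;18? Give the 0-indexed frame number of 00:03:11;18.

5742

As if non-drop at 30 labels/s: (0 × 3600 + 3 × 60 + 11) × 30 + 18 = 5748.
Minute boundaries passed: 3; those not divisible by 10: 3 − 0 = 3; dropped labels = 2 × 3 = 6.
Actual frame index = 5748 − 6 = 5742.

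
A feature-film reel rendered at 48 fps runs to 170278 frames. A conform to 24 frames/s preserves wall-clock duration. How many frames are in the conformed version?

85139 frames

Frames at target rate = 170278 × (24) / (48) = 85139.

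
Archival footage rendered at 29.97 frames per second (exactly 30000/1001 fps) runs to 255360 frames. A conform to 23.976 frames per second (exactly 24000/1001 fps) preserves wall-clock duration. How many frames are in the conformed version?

204288 frames

Target frames = source frames × (target rate / source rate) = 255360 × (24000/1001)/(30000/1001) = 255360 × 4/5 = 204288.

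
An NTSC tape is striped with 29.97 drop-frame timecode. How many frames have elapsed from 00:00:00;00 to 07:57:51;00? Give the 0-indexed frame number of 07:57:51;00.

Complete 10-minute blocks: 47, each 17982 frames → 845154.
Remaining 7 whole minutes in the current block: 1800 + 6 × 1798 = 12588 frames.
Within the current minute: 51 × 30 + 0 − 2 = 1528 (labels ;00/;01 skipped at this minute). Total = 845154 + 12588 + 1528 = 859270.

859270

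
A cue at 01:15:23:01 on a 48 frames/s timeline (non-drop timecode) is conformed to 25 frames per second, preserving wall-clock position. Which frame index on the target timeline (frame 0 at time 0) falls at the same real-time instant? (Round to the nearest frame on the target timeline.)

Source frame index: (1×3600 + 15×60 + 23) × 48 + 1 = 217105.
Real time: 217105 / (48) = 217105/48 s.
Target frame: (217105/48) × (25) = 5427625/48 ≈ 113075.521 → 113076.

frame 113076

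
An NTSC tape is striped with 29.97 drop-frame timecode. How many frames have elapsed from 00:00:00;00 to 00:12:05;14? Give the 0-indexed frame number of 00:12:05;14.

21742

As if non-drop at 30 labels/s: (0 × 3600 + 12 × 60 + 5) × 30 + 14 = 21764.
Minute boundaries passed: 12; those not divisible by 10: 12 − 1 = 11; dropped labels = 2 × 11 = 22.
Actual frame index = 21764 − 22 = 21742.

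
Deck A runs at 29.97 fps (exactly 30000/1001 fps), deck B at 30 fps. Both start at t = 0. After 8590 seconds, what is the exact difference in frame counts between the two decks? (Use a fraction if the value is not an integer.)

257700/1001 frames

A emits 30000/1001 × 8590 = 257700000/1001 frames; B emits 30 × 8590 = 257700.
Difference = 257700/1001 frames (≈ 257.4426); B is ahead of A.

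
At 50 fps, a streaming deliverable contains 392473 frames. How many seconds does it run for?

7849.46 seconds

Running time = 392473 / (50) = 7849.46 s.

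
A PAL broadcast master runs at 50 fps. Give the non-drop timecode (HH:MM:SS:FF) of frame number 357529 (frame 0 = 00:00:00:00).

01:59:10:29

357529 ÷ 50 = 7150 full seconds, remainder 29 frames.
7150 s = 1 h 59 min 10 s.
Timecode: 01:59:10:29.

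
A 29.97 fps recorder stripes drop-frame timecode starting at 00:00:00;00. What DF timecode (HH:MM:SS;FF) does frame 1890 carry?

Ten DF minutes hold 17982 frames, so frame 1890 lies in block 0 (frames 0–17981) with 1890 frames into that block.
The block's first minute is 1800 frames and the rest 1798 each; 1890 frames reaches minute 1, so 0 × 18 + 1 × 2 = 2 labels have been skipped so far.
Adding those back, label number 1890 + 2 = 1892 at 30 labels/s is 63 s + 2 f = 0 h 1 min 3 s frame 2, i.e. 00:01:03;02.

00:01:03;02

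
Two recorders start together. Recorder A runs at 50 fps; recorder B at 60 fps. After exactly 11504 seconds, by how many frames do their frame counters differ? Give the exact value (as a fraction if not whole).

A emits 50 × 11504 = 575200 frames; B emits 60 × 11504 = 690240.
Difference = 115040 frames; B is ahead of A.

115040 frames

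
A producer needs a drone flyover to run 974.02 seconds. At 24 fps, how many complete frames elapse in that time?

23376 frames

Frames = 974.02 × 24 = 584412/25 ≈ 23376.4800.
Complete frames: 23376.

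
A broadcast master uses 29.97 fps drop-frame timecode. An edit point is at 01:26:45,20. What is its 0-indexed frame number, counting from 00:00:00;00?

Complete 10-minute blocks: 8, each 17982 frames → 143856.
Remaining 6 whole minutes in the current block: 1800 + 5 × 1798 = 10790 frames.
Within the current minute: 45 × 30 + 20 − 2 = 1368 (labels ;00/;01 skipped at this minute). Total = 143856 + 10790 + 1368 = 156014.

156014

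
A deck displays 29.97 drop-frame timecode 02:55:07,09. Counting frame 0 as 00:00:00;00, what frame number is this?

314903

Complete 10-minute blocks: 17, each 17982 frames → 305694.
Remaining 5 whole minutes in the current block: 1800 + 4 × 1798 = 8992 frames.
Within the current minute: 7 × 30 + 9 − 2 = 217 (labels ;00/;01 skipped at this minute). Total = 305694 + 8992 + 217 = 314903.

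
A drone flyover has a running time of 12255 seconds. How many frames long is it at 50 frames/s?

Frames = 12255 × 50 = 612750.

612750 frames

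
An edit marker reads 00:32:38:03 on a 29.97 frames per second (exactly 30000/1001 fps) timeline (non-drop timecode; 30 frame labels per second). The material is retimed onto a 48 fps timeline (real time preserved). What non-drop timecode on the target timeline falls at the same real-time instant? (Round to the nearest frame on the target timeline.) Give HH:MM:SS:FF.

Source frame index: (0×3600 + 32×60 + 38) × 30 + 3 = 58743.
Real time: 58743 / (30000/1001) = 19600581/10000 s.
Target frame: (19600581/10000) × (48) = 58801743/625 ≈ 94082.789 → 94083.
At 48 labels/s: frame 94083 → 00:32:40:03.

00:32:40:03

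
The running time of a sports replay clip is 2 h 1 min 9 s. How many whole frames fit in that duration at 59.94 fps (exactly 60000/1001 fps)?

435704 frames

2 h 1 min 9 s = 7269 s.
Frames = 7269 × 60000/1001 = 436140000/1001 ≈ 435704.2957.
Complete frames: 435704.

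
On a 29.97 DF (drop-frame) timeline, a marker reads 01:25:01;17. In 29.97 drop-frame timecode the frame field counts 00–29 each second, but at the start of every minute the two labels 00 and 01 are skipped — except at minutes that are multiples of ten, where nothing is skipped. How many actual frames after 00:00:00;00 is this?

As if non-drop at 30 labels/s: (1 × 3600 + 25 × 60 + 1) × 30 + 17 = 153047.
Minute boundaries passed: 85; those not divisible by 10: 85 − 8 = 77; dropped labels = 2 × 77 = 154.
Actual frame index = 153047 − 154 = 152893.

152893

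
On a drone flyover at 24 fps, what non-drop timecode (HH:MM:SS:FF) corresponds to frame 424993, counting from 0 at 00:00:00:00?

424993 ÷ 24 = 17708 full seconds, remainder 1 frame.
17708 s = 4 h 55 min 8 s.
Timecode: 04:55:08:01.

04:55:08:01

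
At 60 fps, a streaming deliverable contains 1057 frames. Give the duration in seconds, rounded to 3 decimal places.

17.617 seconds

Running time = 1057 × 1/60 = 1057/60 s ≈ 17.617 s.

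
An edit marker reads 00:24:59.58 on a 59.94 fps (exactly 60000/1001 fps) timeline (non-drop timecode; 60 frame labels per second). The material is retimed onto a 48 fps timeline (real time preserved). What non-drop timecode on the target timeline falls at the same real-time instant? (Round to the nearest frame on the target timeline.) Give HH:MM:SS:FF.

00:25:01:22

Source frame index: (0×3600 + 24×60 + 59) × 60 + 58 = 89998.
Real time: 89998 / (60000/1001) = 45043999/30000 s.
Target frame: (45043999/30000) × (48) = 45043999/625 ≈ 72070.398 → 72070.
At 48 labels/s: frame 72070 → 00:25:01:22.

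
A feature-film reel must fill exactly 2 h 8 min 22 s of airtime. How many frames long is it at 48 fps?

2 h 8 min 22 s = 7702 s.
Frames = 7702 × 48 = 369696.

369696 frames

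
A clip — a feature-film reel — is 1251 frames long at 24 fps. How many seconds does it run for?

52.125 seconds

Running time = 1251 / (24) = 52.125 s.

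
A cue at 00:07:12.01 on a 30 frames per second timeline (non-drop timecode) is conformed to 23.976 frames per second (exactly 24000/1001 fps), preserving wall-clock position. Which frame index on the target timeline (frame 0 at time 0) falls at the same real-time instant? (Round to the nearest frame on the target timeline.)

frame 10358

Source frame index: (0×3600 + 7×60 + 12) × 30 + 1 = 12961.
Real time: 12961 / (30) = 12961/30 s.
Target frame: (12961/30) × (24000/1001) = 797600/77 ≈ 10358.442 → 10358.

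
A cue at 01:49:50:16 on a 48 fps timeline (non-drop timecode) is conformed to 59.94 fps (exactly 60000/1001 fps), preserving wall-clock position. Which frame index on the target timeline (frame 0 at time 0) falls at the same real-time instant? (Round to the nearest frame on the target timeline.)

Source frame index: (1×3600 + 49×60 + 50) × 48 + 16 = 316336.
Real time: 316336 / (48) = 19771/3 s.
Target frame: (19771/3) × (60000/1001) = 395420000/1001 ≈ 395024.975 → 395025.

frame 395025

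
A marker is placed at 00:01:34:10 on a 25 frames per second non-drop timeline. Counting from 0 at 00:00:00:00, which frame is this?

2360

Total seconds to the label: (0 × 3600 + 1 × 60 + 34) = 94.
Frame index = 94 × 25 + 10 = 2360.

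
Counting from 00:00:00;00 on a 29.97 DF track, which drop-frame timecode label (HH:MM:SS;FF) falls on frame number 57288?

Each 10-minute DF block holds 10 × 60 × 30 − 9 × 2 = 17982 frames. 57288 ÷ 17982 → 3 full blocks, remainder 3342.
Within the partial block the first minute is 1800 frames and each further minute 1798, so 1 further minute boundary passed. Total skipped labels = 18 × 3 + 2 × 1 = 56.
Non-drop label index = 57288 + 56 = 57344; at 30 labels/s that is 00:31:51:14, i.e. DF 00:31:51;14.

00:31:51;14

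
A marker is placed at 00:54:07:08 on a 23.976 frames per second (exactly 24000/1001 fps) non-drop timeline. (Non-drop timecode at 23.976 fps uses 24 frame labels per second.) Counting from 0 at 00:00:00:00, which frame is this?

Total seconds to the label: (0 × 3600 + 54 × 60 + 7) = 3247.
Frame index = 3247 × 24 + 8 = 77936.

77936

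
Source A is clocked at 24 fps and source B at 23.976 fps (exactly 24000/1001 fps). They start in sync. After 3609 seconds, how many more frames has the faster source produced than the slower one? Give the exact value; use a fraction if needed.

86616/1001 frames

A emits 24 × 3609 = 86616 frames; B emits 24000/1001 × 3609 = 86616000/1001.
Difference = 86616/1001 frames (≈ 86.5295); B is behind A.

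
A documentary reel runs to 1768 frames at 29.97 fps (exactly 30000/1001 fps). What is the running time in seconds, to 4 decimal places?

58.9923 seconds

Running time = 1768 × 1001/30000 = 221221/3750 s ≈ 58.9923 s.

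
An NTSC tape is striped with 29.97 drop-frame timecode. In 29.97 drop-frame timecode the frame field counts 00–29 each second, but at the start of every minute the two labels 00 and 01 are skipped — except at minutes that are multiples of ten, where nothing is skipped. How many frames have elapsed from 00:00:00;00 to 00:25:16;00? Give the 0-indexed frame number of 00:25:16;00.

45434

Complete 10-minute blocks: 2, each 17982 frames → 35964.
Remaining 5 whole minutes in the current block: 1800 + 4 × 1798 = 8992 frames.
Within the current minute: 16 × 30 + 0 − 2 = 478 (labels ;00/;01 skipped at this minute). Total = 35964 + 8992 + 478 = 45434.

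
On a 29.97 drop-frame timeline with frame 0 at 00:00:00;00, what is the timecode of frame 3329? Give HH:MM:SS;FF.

Each 10-minute DF block holds 10 × 60 × 30 − 9 × 2 = 17982 frames. 3329 ÷ 17982 → 0 full blocks, remainder 3329.
Within the partial block the first minute is 1800 frames and each further minute 1798, so 1 further minute boundary passed. Total skipped labels = 18 × 0 + 2 × 1 = 2.
Non-drop label index = 3329 + 2 = 3331; at 30 labels/s that is 00:01:51:01, i.e. DF 00:01:51;01.

00:01:51;01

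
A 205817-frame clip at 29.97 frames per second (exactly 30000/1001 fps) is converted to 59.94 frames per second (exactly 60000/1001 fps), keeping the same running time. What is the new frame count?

Target frames = source frames × (target rate / source rate) = 205817 × (60000/1001)/(30000/1001) = 205817 × 2 = 411634.

411634 frames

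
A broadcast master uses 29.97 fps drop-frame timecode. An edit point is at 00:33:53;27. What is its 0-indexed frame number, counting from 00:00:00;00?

Complete 10-minute blocks: 3, each 17982 frames → 53946.
Remaining 3 whole minutes in the current block: 1800 + 2 × 1798 = 5396 frames.
Within the current minute: 53 × 30 + 27 − 2 = 1615 (labels ;00/;01 skipped at this minute). Total = 53946 + 5396 + 1615 = 60957.

60957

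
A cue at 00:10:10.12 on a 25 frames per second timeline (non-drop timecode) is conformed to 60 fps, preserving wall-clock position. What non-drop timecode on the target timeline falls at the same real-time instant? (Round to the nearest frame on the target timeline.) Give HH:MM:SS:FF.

00:10:10:29

Source frame index: (0×3600 + 10×60 + 10) × 25 + 12 = 15262.
Real time: 15262 / (25) = 15262/25 s.
Target frame: (15262/25) × (60) = 183144/5 ≈ 36628.800 → 36629.
At 60 labels/s: frame 36629 → 00:10:10:29.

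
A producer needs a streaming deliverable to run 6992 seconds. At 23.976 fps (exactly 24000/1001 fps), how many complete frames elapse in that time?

167640 frames

Frames = 6992 × 24000/1001 = 167808000/1001 ≈ 167640.3596.
Complete frames: 167640.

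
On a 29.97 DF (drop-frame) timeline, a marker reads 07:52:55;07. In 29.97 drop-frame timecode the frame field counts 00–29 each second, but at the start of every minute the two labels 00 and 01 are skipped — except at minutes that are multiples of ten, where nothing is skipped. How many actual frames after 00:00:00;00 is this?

850407

Complete 10-minute blocks: 47, each 17982 frames → 845154.
Remaining 2 whole minutes in the current block: 1800 + 1 × 1798 = 3598 frames.
Within the current minute: 55 × 30 + 7 − 2 = 1655 (labels ;00/;01 skipped at this minute). Total = 845154 + 3598 + 1655 = 850407.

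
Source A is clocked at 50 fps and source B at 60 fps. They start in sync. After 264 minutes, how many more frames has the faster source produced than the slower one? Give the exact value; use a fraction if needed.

158400 frames

264 min = 15840 s.
A emits 50 × 15840 = 792000 frames; B emits 60 × 15840 = 950400.
Difference = 158400 frames; B is ahead of A.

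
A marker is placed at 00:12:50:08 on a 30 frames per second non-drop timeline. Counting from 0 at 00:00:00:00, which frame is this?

Total seconds to the label: (0 × 3600 + 12 × 60 + 50) = 770.
Frame index = 770 × 30 + 8 = 23108.

23108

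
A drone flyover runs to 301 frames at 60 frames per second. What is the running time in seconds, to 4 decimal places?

5.0167 seconds

Running time = 301 × 1/60 = 301/60 s ≈ 5.0167 s.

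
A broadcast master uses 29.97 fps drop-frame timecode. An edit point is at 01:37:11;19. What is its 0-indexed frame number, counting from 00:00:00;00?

174773

As if non-drop at 30 labels/s: (1 × 3600 + 37 × 60 + 11) × 30 + 19 = 174949.
Minute boundaries passed: 97; those not divisible by 10: 97 − 9 = 88; dropped labels = 2 × 88 = 176.
Actual frame index = 174949 − 176 = 174773.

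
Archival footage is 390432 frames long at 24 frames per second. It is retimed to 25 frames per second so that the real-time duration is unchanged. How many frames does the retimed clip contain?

406700 frames

Target frames = source frames × (target rate / source rate) = 390432 × (25)/(24) = 390432 × 25/24 = 406700.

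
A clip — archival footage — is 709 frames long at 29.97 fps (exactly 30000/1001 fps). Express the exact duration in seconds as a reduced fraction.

709709/30000 seconds

Running time = 709 ÷ (30000/1001) = 709 × 1001/30000 = 709709/30000 s.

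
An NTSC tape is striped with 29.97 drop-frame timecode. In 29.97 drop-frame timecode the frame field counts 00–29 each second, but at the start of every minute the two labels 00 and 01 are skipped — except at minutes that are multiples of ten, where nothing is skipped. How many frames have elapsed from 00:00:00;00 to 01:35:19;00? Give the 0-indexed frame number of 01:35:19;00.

171398

As if non-drop at 30 labels/s: (1 × 3600 + 35 × 60 + 19) × 30 + 0 = 171570.
Minute boundaries passed: 95; those not divisible by 10: 95 − 9 = 86; dropped labels = 2 × 86 = 172.
Actual frame index = 171570 − 172 = 171398.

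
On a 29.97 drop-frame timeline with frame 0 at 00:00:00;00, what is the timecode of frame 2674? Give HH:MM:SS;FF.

00:01:29;06

Each 10-minute DF block holds 10 × 60 × 30 − 9 × 2 = 17982 frames. 2674 ÷ 17982 → 0 full blocks, remainder 2674.
Within the partial block the first minute is 1800 frames and each further minute 1798, so 1 further minute boundary passed. Total skipped labels = 18 × 0 + 2 × 1 = 2.
Non-drop label index = 2674 + 2 = 2676; at 30 labels/s that is 00:01:29:06, i.e. DF 00:01:29;06.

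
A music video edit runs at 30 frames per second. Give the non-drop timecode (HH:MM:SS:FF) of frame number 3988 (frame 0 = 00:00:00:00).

3988 ÷ 30 = 132 full seconds, remainder 28 frames.
132 s = 0 h 2 min 12 s.
Timecode: 00:02:12:28.

00:02:12:28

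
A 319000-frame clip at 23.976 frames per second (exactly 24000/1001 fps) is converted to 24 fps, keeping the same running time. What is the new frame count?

Target frames = source frames × (target rate / source rate) = 319000 × (24)/(24000/1001) = 319000 × 1001/1000 = 319319.

319319 frames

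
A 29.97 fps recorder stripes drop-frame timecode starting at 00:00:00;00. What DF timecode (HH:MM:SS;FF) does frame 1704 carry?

00:00:56;24

Ten DF minutes hold 17982 frames, so frame 1704 lies in block 0 (frames 0–17981) with 1704 frames into that block.
The block's first minute is 1800 frames and the rest 1798 each; 1704 frames reaches minute 0, so 0 × 18 + 0 × 2 = 0 labels have been skipped so far.
Adding those back, label number 1704 + 0 = 1704 at 30 labels/s is 56 s + 24 f = 0 h 0 min 56 s frame 24, i.e. 00:00:56;24.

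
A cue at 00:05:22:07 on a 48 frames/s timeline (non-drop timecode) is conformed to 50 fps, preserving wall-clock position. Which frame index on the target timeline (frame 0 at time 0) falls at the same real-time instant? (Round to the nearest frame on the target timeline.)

frame 16107

Source frame index: (0×3600 + 5×60 + 22) × 48 + 7 = 15463.
Real time: 15463 / (48) = 15463/48 s.
Target frame: (15463/48) × (50) = 386575/24 ≈ 16107.292 → 16107.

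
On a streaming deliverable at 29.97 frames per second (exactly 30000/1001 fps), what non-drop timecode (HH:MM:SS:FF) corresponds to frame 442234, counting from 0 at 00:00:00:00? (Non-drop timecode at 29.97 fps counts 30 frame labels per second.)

442234 ÷ 30 = 14741 full seconds, remainder 4 frames.
14741 s = 4 h 5 min 41 s.
Timecode: 04:05:41:04.

04:05:41:04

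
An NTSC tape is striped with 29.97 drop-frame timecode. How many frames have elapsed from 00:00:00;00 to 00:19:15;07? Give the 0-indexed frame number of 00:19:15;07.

As if non-drop at 30 labels/s: (0 × 3600 + 19 × 60 + 15) × 30 + 7 = 34657.
Minute boundaries passed: 19; those not divisible by 10: 19 − 1 = 18; dropped labels = 2 × 18 = 36.
Actual frame index = 34657 − 36 = 34621.

34621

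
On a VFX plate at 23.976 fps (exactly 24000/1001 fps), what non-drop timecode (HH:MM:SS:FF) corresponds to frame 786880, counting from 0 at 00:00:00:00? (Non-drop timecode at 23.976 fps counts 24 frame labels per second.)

09:06:26:16

786880 ÷ 24 = 32786 full seconds, remainder 16 frames.
32786 s = 9 h 6 min 26 s.
Timecode: 09:06:26:16.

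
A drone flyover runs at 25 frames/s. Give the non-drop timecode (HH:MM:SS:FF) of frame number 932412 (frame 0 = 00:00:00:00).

10:21:36:12

932412 ÷ 25 = 37296 full seconds, remainder 12 frames.
37296 s = 10 h 21 min 36 s.
Timecode: 10:21:36:12.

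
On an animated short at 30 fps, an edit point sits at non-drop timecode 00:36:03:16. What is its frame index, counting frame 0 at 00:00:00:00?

64906

Total seconds to the label: (0 × 3600 + 36 × 60 + 3) = 2163.
Frame index = 2163 × 30 + 16 = 64906.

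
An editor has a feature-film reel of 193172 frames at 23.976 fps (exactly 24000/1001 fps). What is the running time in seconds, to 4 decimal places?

Running time = 193172 × 1001/24000 = 48341293/6000 s ≈ 8056.8822 s.

8056.8822 seconds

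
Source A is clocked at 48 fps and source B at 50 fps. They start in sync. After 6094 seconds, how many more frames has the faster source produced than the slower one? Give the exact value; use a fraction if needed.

12188 frames

A emits 48 × 6094 = 292512 frames; B emits 50 × 6094 = 304700.
Difference = 12188 frames; B is ahead of A.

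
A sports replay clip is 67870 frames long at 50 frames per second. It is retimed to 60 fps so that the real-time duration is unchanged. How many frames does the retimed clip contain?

81444 frames

Target frames = source frames × (target rate / source rate) = 67870 × (60)/(50) = 67870 × 6/5 = 81444.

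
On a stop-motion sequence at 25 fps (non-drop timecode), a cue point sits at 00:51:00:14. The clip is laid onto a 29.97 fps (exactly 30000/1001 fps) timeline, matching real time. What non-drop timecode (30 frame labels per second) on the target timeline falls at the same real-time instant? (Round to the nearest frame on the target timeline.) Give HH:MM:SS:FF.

00:50:57:15

Source frame index: (0×3600 + 51×60 + 0) × 25 + 14 = 76514.
Real time: 76514 / (25) = 76514/25 s.
Target frame: (76514/25) × (30000/1001) = 91816800/1001 ≈ 91725.075 → 91725.
At 30 labels/s: frame 91725 → 00:50:57:15.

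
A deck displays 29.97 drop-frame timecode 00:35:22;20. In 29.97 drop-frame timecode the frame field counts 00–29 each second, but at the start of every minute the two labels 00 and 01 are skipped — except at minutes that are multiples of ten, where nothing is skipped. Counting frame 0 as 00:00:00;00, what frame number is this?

As if non-drop at 30 labels/s: (0 × 3600 + 35 × 60 + 22) × 30 + 20 = 63680.
Minute boundaries passed: 35; those not divisible by 10: 35 − 3 = 32; dropped labels = 2 × 32 = 64.
Actual frame index = 63680 − 64 = 63616.

63616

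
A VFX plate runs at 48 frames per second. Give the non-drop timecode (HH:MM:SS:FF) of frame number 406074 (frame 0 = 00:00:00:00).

406074 ÷ 48 = 8459 full seconds, remainder 42 frames.
8459 s = 2 h 20 min 59 s.
Timecode: 02:20:59:42.

02:20:59:42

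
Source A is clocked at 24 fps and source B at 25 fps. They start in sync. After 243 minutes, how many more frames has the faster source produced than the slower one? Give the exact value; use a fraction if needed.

243 min = 14580 s.
A emits 24 × 14580 = 349920 frames; B emits 25 × 14580 = 364500.
Difference = 14580 frames; B is ahead of A.

14580 frames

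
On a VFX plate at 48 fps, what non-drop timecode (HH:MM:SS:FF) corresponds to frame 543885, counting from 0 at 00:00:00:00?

543885 ÷ 48 = 11330 full seconds, remainder 45 frames.
11330 s = 3 h 8 min 50 s.
Timecode: 03:08:50:45.

03:08:50:45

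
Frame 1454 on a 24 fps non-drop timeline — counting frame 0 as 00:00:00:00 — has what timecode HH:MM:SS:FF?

1454 ÷ 24 = 60 full seconds, remainder 14 frames.
60 s = 0 h 1 min 0 s.
Timecode: 00:01:00:14.

00:01:00:14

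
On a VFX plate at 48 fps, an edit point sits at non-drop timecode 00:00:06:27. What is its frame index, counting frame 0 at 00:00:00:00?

frame 315

Total seconds to the label: (0 × 3600 + 0 × 60 + 6) = 6.
Frame index = 6 × 48 + 27 = 315.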